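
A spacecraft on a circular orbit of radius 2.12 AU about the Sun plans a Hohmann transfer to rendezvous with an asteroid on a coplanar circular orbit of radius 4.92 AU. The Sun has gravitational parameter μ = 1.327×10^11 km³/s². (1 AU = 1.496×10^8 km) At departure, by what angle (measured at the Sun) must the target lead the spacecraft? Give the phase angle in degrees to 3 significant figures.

φ = 71.1°

In km: r₁ = 2.12 × 1.496×10^8 = 3.17152×10^8 km; r₂ = 4.92 × 1.496×10^8 = 7.36032×10^8 km.
Transfer-ellipse semi-major axis a_t = (r₁ + r₂)/2 = (3.17152×10^8 + 7.36032×10^8)/2 = 5.26592×10^8 km.
Transfer time t = π√(a_t³/μ) = 1.042×10^8 s.
The target's mean motion on its circular orbit is ω₂ = √(μ/r₂³) = 1.824×10^-8 rad/s.
Angle swept by the target during transfer: ω₂·t = 1.901 rad = 108.9°.
The spacecraft traverses 180° on the transfer ellipse, so the target must lead by 180° − 108.9° = 71.1°.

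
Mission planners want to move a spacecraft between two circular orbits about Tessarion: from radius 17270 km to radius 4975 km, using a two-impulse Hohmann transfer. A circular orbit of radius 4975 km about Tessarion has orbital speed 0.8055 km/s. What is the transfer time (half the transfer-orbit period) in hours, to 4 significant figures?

From the circular-orbit relation v² = μ/r at r = 4975 km: μ = v²r = (0.8055)² × 4975 = 3227.93 km³/s².
Transfer-ellipse semi-major axis a_t = (r₁ + r₂)/2 = (17270 + 4975)/2 = 11122.5 km.
Half the transfer-orbit period gives t = π√(a_t³/μ) = 64860 s.
Converting: 64860 s ÷ 3600 s/hour = 18.02 hours.

t = 18.02 hours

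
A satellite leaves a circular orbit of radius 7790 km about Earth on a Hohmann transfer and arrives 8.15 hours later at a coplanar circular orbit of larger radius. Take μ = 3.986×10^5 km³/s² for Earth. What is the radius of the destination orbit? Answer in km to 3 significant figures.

r₂ = 57500 km

Transfer time t = 8.15 hours = 29340 s, and t = π√(a_t³/μ).
So a_t = (μ t²/π²)^(1/3) = (3.986×10^5 × (29340)² / π²)^(1/3) = 32638 km.
Since a_t = (r₁ + r₂)/2, r₂ = 2a_t − r₁ = 2×32638 − 7790 = 57486 km.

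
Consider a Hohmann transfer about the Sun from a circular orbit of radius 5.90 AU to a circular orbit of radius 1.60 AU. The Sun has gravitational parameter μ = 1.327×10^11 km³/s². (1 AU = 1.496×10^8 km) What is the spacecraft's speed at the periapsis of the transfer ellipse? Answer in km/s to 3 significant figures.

v = 29.5 km/s

In km: r₁ = 5.90 × 1.496×10^8 = 8.8264×10^8 km; r₂ = 1.60 × 1.496×10^8 = 2.3936×10^8 km.
The Hohmann ellipse has a_t = (r₁ + r₂)/2 = 5.610×10^8 km.
The periapsis of the transfer ellipse is at r = 2.3936×10^8 km.
Vis-viva: v = √[μ(2/r − 1/a_t)] = √[1.327×10^11 × (2/2.3936×10^8 − 1/5.610×10^8)] = 29.53 km/s.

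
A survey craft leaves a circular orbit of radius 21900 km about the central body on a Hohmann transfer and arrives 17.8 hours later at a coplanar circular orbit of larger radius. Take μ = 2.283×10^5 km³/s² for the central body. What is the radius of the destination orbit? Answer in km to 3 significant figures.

r₂ = 69400 km

Transfer time t = 17.8 hours = 64080 s, and t = π√(a_t³/μ).
So a_t = (μ t²/π²)^(1/3) = (2.283×10^5 × (64080)² / π²)^(1/3) = 45626 km.
Since a_t = (r₁ + r₂)/2, r₂ = 2a_t − r₁ = 2×45626 − 21900 = 69352 km.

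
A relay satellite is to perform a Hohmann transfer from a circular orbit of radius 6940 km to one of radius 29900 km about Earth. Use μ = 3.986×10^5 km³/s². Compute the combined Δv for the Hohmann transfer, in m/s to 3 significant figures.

Δv = 3490 m/s

Semi-major axis of the transfer orbit: a_t = (6940 + 29900)/2 = 18420 km.
Circular speed at r₁: v₁ = √(μ/r₁) = √(3.986×10^5/6940) = 7.579 km/s.
Transfer-orbit speed at r₁ (v² = μ(2/r − 1/a)): v_p = √[μ(2/r₁ − 1/a_t)] = 9.656 km/s.
First burn Δv₁ = |v_p − v₁| = 2.077 km/s.
Circular speed at r₂: v₂ = √(μ/r₂) = 3.651 km/s.
Transfer-orbit speed at r₂: v_a = √[μ(2/r₂ − 1/a_t)] = 2.241 km/s.
Second burn Δv₂ = |v₂ − v_a| = 1.410 km/s.
Total Δv = Δv₁ + Δv₂ = 3.487 km/s.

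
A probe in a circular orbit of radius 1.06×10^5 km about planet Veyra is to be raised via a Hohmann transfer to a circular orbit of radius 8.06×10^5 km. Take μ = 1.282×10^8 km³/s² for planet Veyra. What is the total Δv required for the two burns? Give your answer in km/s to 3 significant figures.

Transfer-ellipse semi-major axis a_t = (r₁ + r₂)/2 = (1.060×10^5 + 8.060×10^5)/2 = 4.560×10^5 km.
Circular speed at r₁: v₁ = √(μ/r₁) = √(1.282×10^8/1.060×10^5) = 34.78 km/s.
Transfer-orbit speed at r₁ (v² = μ(2/r − 1/a)): v_p = √[μ(2/r₁ − 1/a_t)] = 46.24 km/s.
First burn Δv₁ = |v_p − v₁| = 11.46 km/s.
At r₂, v₂ = √(μ/r₂) = 12.612 km/s.
Transfer-orbit speed at r₂: v_a = √[μ(2/r₂ − 1/a_t)] = 6.0806 km/s.
Second burn Δv₂ = |v₂ − v_a| = 6.531 km/s.
Δv = Δv₁ + Δv₂ = 11.46 + 6.531 = 17.99 km/s.

Δv = 18.0 km/s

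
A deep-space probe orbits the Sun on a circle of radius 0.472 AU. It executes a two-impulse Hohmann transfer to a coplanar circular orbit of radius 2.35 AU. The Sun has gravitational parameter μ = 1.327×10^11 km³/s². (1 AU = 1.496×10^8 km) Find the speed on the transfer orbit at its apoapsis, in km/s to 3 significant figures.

In km: r₁ = 0.472 × 1.496×10^8 = 7.06112×10^7 km; r₂ = 2.35 × 1.496×10^8 = 3.5156×10^8 km.
The Hohmann ellipse has a_t = (r₁ + r₂)/2 = 2.110856×10^8 km.
At apoapsis, r = 3.5156×10^8 km.
Vis-viva: v = √[μ(2/r − 1/a_t)] = √[1.327×10^11 × (2/3.5156×10^8 − 1/2.110856×10^8)] = 11.24 km/s.

v = 11.2 km/s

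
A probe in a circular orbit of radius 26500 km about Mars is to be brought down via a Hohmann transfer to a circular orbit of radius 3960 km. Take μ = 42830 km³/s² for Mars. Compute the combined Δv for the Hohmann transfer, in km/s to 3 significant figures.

Transfer-ellipse semi-major axis a_t = (r₁ + r₂)/2 = (26500 + 3960)/2 = 15230 km.
At r₁ the circular-orbit speed is v₁ = √(μ/r₁) = 1.2713 km/s.
On the transfer ellipse at r₁, vis-viva equation gives v_a = √[μ(2/r₁ − 1/a_t)] = 0.64826 km/s.
First burn Δv₁ = |v_a − v₁| = 0.6230 km/s.
Circular speed at r₂: v₂ = √(μ/r₂) = 3.289 km/s.
Transfer-orbit speed at r₂: v_p = √[μ(2/r₂ − 1/a_t)] = 4.338 km/s.
Second burn Δv₂ = |v₂ − v_p| = 1.049 km/s.
Δv = Δv₁ + Δv₂ = 0.6230 + 1.049 = 1.672 km/s.

Δv = 1.67 km/s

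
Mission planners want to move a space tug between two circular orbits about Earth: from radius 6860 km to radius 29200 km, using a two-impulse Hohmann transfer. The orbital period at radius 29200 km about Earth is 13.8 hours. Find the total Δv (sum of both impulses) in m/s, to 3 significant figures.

From Kepler's third law T² = 4π²r³/μ at r = 29200 km, T = 13.8 hours = 13.8 × 3600 s = 49680 s: μ = 4π²r³/T² = 3.98240×10^5 km³/s².
The Hohmann ellipse has a_t = (r₁ + r₂)/2 = 18030 km.
Circular speed at r₁: v₁ = √(μ/r₁) = √(3.98240×10^5/6860) = 7.619 km/s.
On the transfer ellipse at r₁, vis-viva gives v_p = √[μ(2/r₁ − 1/a_t)] = 9.696 km/s.
First burn Δv₁ = |v_p − v₁| = 2.077 km/s.
Circular speed at r₂: v₂ = √(μ/r₂) = 3.693 km/s.
Transfer-orbit speed at r₂: v_a = √[μ(2/r₂ − 1/a_t)] = 2.278 km/s.
Second burn Δv₂ = |v₂ − v_a| = 1.415 km/s.
Total Δv = Δv₁ + Δv₂ = 3.492 km/s.

Δv = 3490 m/s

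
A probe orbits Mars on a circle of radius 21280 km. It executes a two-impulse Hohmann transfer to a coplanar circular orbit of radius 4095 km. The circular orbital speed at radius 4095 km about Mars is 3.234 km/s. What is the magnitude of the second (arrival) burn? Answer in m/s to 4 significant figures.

Δv₂ = 954.3 m/s

From the circular-orbit relation v² = μ/r at r = 4095 km: μ = v²r = (3.234)² × 4095 = 42828.6 km³/s².
Semi-major axis of the transfer orbit: a_t = (21280 + 4095)/2 = 12687.5 km.
Circular speed at r = 4095 km: v_c = √(μ/r) = 3.2340 km/s.
Transfer-orbit speed at the same r (vis-viva, a = a_t): v_t = √[μ(2/r − 1/a_t)] = 4.1883 km/s.
Δv₂ = |v_t − v_c| = |4.1883 − 3.2340| = 0.9543 km/s.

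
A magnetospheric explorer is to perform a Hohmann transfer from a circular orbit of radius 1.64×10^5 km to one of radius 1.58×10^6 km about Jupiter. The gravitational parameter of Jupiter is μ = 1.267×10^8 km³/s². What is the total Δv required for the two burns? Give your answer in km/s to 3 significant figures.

Transfer-ellipse semi-major axis a_t = (r₁ + r₂)/2 = (1.640×10^5 + 1.580×10^6)/2 = 8.720×10^5 km.
Circular speed at r₁: v₁ = √(μ/r₁) = √(1.267×10^8/1.640×10^5) = 27.795 km/s.
Transfer-orbit speed at r₁ (v² = μ(2/r − 1/a)): v_p = √[μ(2/r₁ − 1/a_t)] = 37.414 km/s.
First burn Δv₁ = |v_p − v₁| = 9.619 km/s.
Circular speed at r₂: v₂ = √(μ/r₂) = 8.955 km/s.
Transfer-orbit speed at r₂: v_a = √[μ(2/r₂ − 1/a_t)] = 3.884 km/s.
Second burn Δv₂ = |v₂ − v_a| = 5.071 km/s.
Total Δv = Δv₁ + Δv₂ = 14.69 km/s.

Δv = 14.7 km/s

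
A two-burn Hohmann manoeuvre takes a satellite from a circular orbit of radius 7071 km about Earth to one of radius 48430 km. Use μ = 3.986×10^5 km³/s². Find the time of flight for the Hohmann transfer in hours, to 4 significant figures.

t = 6.390 hours

Transfer-ellipse semi-major axis a_t = (r₁ + r₂)/2 = (7071 + 48430)/2 = 27750.5 km.
By Kepler's third law the transfer-orbit period is T = 2π√(a_t³/μ), so t = T/2 = 23003 s.
Converting: 23003 s ÷ 3600 s/hour = 6.390 hours.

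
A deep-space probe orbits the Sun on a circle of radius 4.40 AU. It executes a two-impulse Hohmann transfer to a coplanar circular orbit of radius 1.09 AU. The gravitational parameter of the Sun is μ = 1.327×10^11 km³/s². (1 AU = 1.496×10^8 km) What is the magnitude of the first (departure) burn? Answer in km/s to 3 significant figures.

In km: r₁ = 4.40 × 1.496×10^8 = 6.5824×10^8 km; r₂ = 1.09 × 1.496×10^8 = 1.63064×10^8 km.
Semi-major axis of the transfer orbit: a_t = (6.5824×10^8 + 1.63064×10^8)/2 = 4.10652×10^8 km.
On the circular orbit at r = 6.5824×10^8 km, v_c = √(μ/r) = 14.1985 km/s.
Vis-viva on the transfer ellipse at r = 6.5824×10^8 km gives v_t = √[μ(2/r − 1/a_t)] = 8.94716 km/s.
Δv₁ = |v_t − v_c| = |8.94716 − 14.1985| = 5.251 km/s.

Δv₁ = 5.25 km/s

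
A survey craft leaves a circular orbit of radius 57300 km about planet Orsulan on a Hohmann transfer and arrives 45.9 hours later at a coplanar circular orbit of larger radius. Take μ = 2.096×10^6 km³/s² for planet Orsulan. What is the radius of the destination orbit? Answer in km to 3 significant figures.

r₂ = 3.02×10^5 km

Transfer time t = 45.9 hours = 1.6524×10^5 s, and t = π√(a_t³/μ).
So a_t = (μ t²/π²)^(1/3) = (2.096×10^6 × (1.6524×10^5)² / π²)^(1/3) = 1.7966×10^5 km.
Since a_t = (r₁ + r₂)/2, r₂ = 2a_t − r₁ = 2×1.7966×10^5 − 57300 = 3.0202×10^5 km.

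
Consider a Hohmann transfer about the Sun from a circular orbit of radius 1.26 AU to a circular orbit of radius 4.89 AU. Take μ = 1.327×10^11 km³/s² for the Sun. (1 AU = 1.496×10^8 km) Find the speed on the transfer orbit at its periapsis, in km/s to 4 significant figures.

v = 33.46 km/s

In km: r₁ = 1.26 × 1.496×10^8 = 1.88496×10^8 km; r₂ = 4.89 × 1.496×10^8 = 7.31544×10^8 km.
Transfer-ellipse semi-major axis a_t = (r₁ + r₂)/2 = (1.88496×10^8 + 7.31544×10^8)/2 = 4.6002×10^8 km.
At periapsis, r = 1.88496×10^8 km.
Applying v² = μ(2/r − 1/a_t): v = 33.46 km/s.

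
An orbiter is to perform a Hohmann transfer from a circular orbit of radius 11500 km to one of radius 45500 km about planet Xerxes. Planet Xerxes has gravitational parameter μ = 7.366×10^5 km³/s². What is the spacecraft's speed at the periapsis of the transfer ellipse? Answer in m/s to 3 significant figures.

v = 10100 m/s

Transfer-ellipse semi-major axis a_t = (r₁ + r₂)/2 = (11500 + 45500)/2 = 28500 km.
The periapsis of the transfer ellipse is at r = 11500 km.
Vis-viva: v = √[μ(2/r − 1/a_t)] = √[7.366×10^5 × (2/11500 − 1/28500)] = 10.11 km/s.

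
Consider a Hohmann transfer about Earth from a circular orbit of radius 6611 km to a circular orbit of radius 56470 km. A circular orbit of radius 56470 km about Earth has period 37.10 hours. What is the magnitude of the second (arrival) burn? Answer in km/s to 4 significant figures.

From Kepler's third law T² = 4π²r³/μ at r = 56470 km, T = 37.10 hours = 37.10 × 3600 s = 1.3356×10^5 s: μ = 4π²r³/T² = 3.98529×10^5 km³/s².
Semi-major axis of the transfer orbit: a_t = (6611 + 56470)/2 = 31540.5 km.
Circular speed at r = 56470 km: v_c = √(μ/r) = 2.6566 km/s.
Vis-viva on the transfer ellipse at r = 56470 km gives v_t = √[μ(2/r − 1/a_t)] = 1.2162 km/s.
Δv₂ = |v_t − v_c| = |1.2162 − 2.6566| = 1.440 km/s.

Δv₂ = 1.440 km/s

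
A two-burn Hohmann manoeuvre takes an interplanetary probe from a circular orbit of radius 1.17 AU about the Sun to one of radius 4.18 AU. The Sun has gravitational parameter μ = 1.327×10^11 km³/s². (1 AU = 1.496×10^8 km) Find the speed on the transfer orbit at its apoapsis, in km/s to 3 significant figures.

v = 9.63 km/s

In km: r₁ = 1.17 × 1.496×10^8 = 1.75032×10^8 km; r₂ = 4.18 × 1.496×10^8 = 6.25328×10^8 km.
Transfer-ellipse semi-major axis a_t = (r₁ + r₂)/2 = (1.75032×10^8 + 6.25328×10^8)/2 = 4.0018×10^8 km.
At apoapsis, r = 6.25328×10^8 km.
Applying v² = μ(2/r − 1/a_t): v = 9.634 km/s.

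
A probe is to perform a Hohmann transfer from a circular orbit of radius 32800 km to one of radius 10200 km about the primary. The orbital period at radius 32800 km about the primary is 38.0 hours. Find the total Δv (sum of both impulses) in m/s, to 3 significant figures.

Δv = 1100 m/s

From Kepler's third law T² = 4π²r³/μ at r = 32800 km, T = 38.0 hours = 38.0 × 3600 s = 1.368×10^5 s: μ = 4π²r³/T² = 74440.5 km³/s².
Transfer-ellipse semi-major axis a_t = (r₁ + r₂)/2 = (32800 + 10200)/2 = 21500 km.
Circular speed at r₁: v₁ = √(μ/r₁) = √(74440.5/32800) = 1.5065 km/s.
Transfer-orbit speed at r₁ (vis-viva equation): v_a = √[μ(2/r₁ − 1/a_t)] = 1.0376 km/s.
First burn Δv₁ = |v_a − v₁| = 0.4689 km/s.
Circular speed at r₂: v₂ = √(μ/r₂) = 2.7015 km/s.
Transfer-orbit speed at r₂: v_p = √[μ(2/r₂ − 1/a_t)] = 3.3367 km/s.
Second burn Δv₂ = |v₂ − v_p| = 0.6352 km/s.
Total Δv = Δv₁ + Δv₂ = 1.104 km/s.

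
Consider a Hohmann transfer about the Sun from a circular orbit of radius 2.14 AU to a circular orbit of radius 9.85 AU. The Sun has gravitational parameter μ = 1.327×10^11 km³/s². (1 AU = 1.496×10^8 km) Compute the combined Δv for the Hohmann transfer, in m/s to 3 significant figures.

In km: r₁ = 2.14 × 1.496×10^8 = 3.20144×10^8 km; r₂ = 9.85 × 1.496×10^8 = 1.47356×10^9 km.
The Hohmann ellipse has a_t = (r₁ + r₂)/2 = 8.96852×10^8 km.
At r₁ the circular-orbit speed is v₁ = √(μ/r₁) = 20.3593 km/s.
On the transfer ellipse at r₁, vis-viva gives v_p = √[μ(2/r₁ − 1/a_t)] = 26.0967 km/s.
First burn Δv₁ = |v_p − v₁| = 5.737 km/s.
Circular speed at r₂: v₂ = √(μ/r₂) = 9.490 km/s.
Transfer-orbit speed at r₂: v_a = √[μ(2/r₂ − 1/a_t)] = 5.670 km/s.
Second burn Δv₂ = |v₂ − v_a| = 3.820 km/s.
Δv = Δv₁ + Δv₂ = 5.737 + 3.820 = 9.557 km/s.

Δv = 9560 m/s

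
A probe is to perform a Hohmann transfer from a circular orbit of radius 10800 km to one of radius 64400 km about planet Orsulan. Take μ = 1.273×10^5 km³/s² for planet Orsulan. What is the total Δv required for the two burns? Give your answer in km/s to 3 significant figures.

Δv = 1.71 km/s

Semi-major axis of the transfer orbit: a_t = (10800 + 64400)/2 = 37600 km.
At r₁ the circular-orbit speed is v₁ = √(μ/r₁) = 3.433 km/s.
Transfer-orbit speed at r₁ (vis-viva): v_p = √[μ(2/r₁ − 1/a_t)] = 4.493 km/s.
First burn Δv₁ = |v_p − v₁| = 1.060 km/s.
Circular speed at r₂: v₂ = √(μ/r₂) = 1.40595 km/s.
Transfer-orbit speed at r₂: v_a = √[μ(2/r₂ − 1/a_t)] = 0.753510 km/s.
Second burn Δv₂ = |v₂ − v_a| = 0.6524 km/s.
Total Δv = Δv₁ + Δv₂ = 1.712 km/s.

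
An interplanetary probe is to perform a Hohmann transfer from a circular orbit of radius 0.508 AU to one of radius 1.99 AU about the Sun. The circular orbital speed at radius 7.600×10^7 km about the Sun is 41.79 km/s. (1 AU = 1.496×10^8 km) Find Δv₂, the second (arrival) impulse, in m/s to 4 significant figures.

Δv₂ = 7649 m/s

From the circular-orbit relation v² = μ/r at r = 7.600×10^7 km: μ = v²r = (41.79)² × 7.600×10^7 = 1.32727×10^11 km³/s².
In km: r₁ = 0.508 × 1.496×10^8 = 7.59968×10^7 km; r₂ = 1.99 × 1.496×10^8 = 2.97704×10^8 km.
Semi-major axis of the transfer orbit: a_t = (7.59968×10^7 + 2.97704×10^8)/2 = 1.868504×10^8 km.
On the circular orbit at r = 2.97704×10^8 km, v_c = √(μ/r) = 21.115 km/s.
Transfer-orbit speed at the same r (vis-viva, a = a_t): v_t = √[μ(2/r − 1/a_t)] = 13.466 km/s.
Δv₂ = |v_t − v_c| = |13.466 − 21.115| = 7.649 km/s.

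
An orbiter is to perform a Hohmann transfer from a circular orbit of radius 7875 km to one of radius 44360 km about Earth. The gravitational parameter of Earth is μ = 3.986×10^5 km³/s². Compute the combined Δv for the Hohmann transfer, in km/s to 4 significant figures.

Δv = 3.509 km/s

The Hohmann ellipse has a_t = (r₁ + r₂)/2 = 26117.5 km.
At r₁ the circular-orbit speed is v₁ = √(μ/r₁) = 7.1145 km/s.
Transfer-orbit speed at r₁ (vis-viva equation): v_p = √[μ(2/r₁ − 1/a_t)] = 9.2720 km/s.
First burn Δv₁ = |v_p − v₁| = 2.1575 km/s.
At r₂, v₂ = √(μ/r₂) = 2.9976 km/s.
Transfer-orbit speed at r₂: v_a = √[μ(2/r₂ − 1/a_t)] = 1.6460 km/s.
Second burn Δv₂ = |v₂ − v_a| = 1.3516 km/s.
Δv = Δv₁ + Δv₂ = 2.1575 + 1.3516 = 3.509 km/s.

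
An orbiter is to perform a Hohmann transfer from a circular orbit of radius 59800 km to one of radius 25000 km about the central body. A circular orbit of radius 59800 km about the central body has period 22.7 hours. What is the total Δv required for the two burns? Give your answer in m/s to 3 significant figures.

From Kepler's third law T² = 4π²r³/μ at r = 59800 km, T = 22.7 hours = 22.7 × 3600 s = 81720 s: μ = 4π²r³/T² = 1.26417×10^6 km³/s².
The Hohmann ellipse has a_t = (r₁ + r₂)/2 = 42400 km.
Circular speed at r₁: v₁ = √(μ/r₁) = √(1.26417×10^6/59800) = 4.598 km/s.
On the transfer ellipse at r₁, vis-viva equation gives v_a = √[μ(2/r₁ − 1/a_t)] = 3.531 km/s.
First burn Δv₁ = |v_a − v₁| = 1.067 km/s.
Circular speed at r₂: v₂ = √(μ/r₂) = 7.111 km/s.
Transfer-orbit speed at r₂: v_p = √[μ(2/r₂ − 1/a_t)] = 8.445 km/s.
Second burn Δv₂ = |v₂ − v_p| = 1.334 km/s.
Δv = Δv₁ + Δv₂ = 1.067 + 1.334 = 2.401 km/s.

Δv = 2400 m/s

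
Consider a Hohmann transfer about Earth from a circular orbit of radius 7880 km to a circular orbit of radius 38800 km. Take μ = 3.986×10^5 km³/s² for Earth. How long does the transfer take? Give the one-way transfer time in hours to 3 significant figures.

Transfer-ellipse semi-major axis a_t = (r₁ + r₂)/2 = (7880 + 38800)/2 = 23340 km.
Half the transfer-orbit period gives t = π√(a_t³/μ) = 17740 s.
Converting: 17740 s ÷ 3600 s/hour = 4.93 hours.

t = 4.93 hours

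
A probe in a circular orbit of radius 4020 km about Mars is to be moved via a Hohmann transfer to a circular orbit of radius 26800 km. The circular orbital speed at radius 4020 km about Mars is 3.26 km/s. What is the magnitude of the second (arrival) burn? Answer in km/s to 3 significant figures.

From the circular-orbit relation v² = μ/r at r = 4020 km: μ = v²r = (3.26)² × 4020 = 42723.0 km³/s².
The Hohmann ellipse has a_t = (r₁ + r₂)/2 = 15410 km.
Circular speed at r = 26800 km: v_c = √(μ/r) = 1.2626 km/s.
Transfer-orbit speed at the same r (vis-viva, a = a_t): v_t = √[μ(2/r − 1/a_t)] = 0.64487 km/s.
Δv₂ = |v_t − v_c| = |0.64487 − 1.2626| = 0.6177 km/s.

Δv₂ = 0.618 km/s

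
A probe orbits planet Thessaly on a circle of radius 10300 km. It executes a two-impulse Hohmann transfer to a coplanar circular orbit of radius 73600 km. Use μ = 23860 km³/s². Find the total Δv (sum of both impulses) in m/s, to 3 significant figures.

Semi-major axis of the transfer orbit: a_t = (10300 + 73600)/2 = 41950 km.
At r₁ the circular-orbit speed is v₁ = √(μ/r₁) = 1.522 km/s.
On the transfer ellipse at r₁, vis-viva equation gives v_p = √[μ(2/r₁ − 1/a_t)] = 2.016 km/s.
First burn Δv₁ = |v_p − v₁| = 0.4940 km/s.
Circular speed at r₂: v₂ = √(μ/r₂) = 0.56937 km/s.
Transfer-orbit speed at r₂: v_a = √[μ(2/r₂ − 1/a_t)] = 0.28213 km/s.
Second burn Δv₂ = |v₂ − v_a| = 0.2872 km/s.
Total Δv = Δv₁ + Δv₂ = 0.7812 km/s.

Δv = 781 m/s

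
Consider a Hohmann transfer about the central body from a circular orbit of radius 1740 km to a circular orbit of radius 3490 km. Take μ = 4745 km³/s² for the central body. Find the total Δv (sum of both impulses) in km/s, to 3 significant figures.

Transfer-ellipse semi-major axis a_t = (r₁ + r₂)/2 = (1740 + 3490)/2 = 2615 km.
At r₁ the circular-orbit speed is v₁ = √(μ/r₁) = 1.65137 km/s.
Transfer-orbit speed at r₁ (vis-viva): v_p = √[μ(2/r₁ − 1/a_t)] = 1.90775 km/s.
First burn Δv₁ = |v_p − v₁| = 0.2564 km/s.
Circular speed at r₂: v₂ = √(μ/r₂) = 1.166 km/s.
Transfer-orbit speed at r₂: v_a = √[μ(2/r₂ − 1/a_t)] = 0.9511 km/s.
Second burn Δv₂ = |v₂ − v_a| = 0.2149 km/s.
Total Δv = Δv₁ + Δv₂ = 0.4713 km/s.

Δv = 0.471 km/s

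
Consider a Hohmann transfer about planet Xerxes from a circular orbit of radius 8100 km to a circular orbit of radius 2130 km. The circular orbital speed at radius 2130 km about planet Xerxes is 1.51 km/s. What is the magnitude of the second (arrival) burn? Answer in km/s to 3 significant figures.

Δv₂ = 0.390 km/s

From the circular-orbit relation v² = μ/r at r = 2130 km: μ = v²r = (1.51)² × 2130 = 4856.61 km³/s².
Transfer-ellipse semi-major axis a_t = (r₁ + r₂)/2 = (8100 + 2130)/2 = 5115 km.
Circular speed at r = 2130 km: v_c = √(μ/r) = 1.5100 km/s.
Vis-viva on the transfer ellipse at r = 2130 km gives v_t = √[μ(2/r − 1/a_t)] = 1.9002 km/s.
Δv₂ = |v_t − v_c| = |1.9002 − 1.5100| = 0.3902 km/s.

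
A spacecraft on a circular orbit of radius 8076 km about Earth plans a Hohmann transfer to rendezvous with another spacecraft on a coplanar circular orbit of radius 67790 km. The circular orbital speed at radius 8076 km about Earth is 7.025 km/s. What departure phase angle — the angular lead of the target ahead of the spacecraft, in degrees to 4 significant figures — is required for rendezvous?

From the circular-orbit relation v² = μ/r at r = 8076 km: μ = v²r = (7.025)² × 8076 = 3.98556×10^5 km³/s².
The Hohmann ellipse has a_t = (r₁ + r₂)/2 = 37933 km.
The half-period of the transfer ellipse is t = π√(a_t³/μ) = 36760 s.
Target angular speed ω₂ = √(μ/r₂³) = 3.577×10^-5 rad/s.
Angle swept by the target during transfer: ω₂·t = 1.315 rad = 75.34°.
The spacecraft traverses 180° on the transfer ellipse, so the target must lead by 180° − 75.34° = 104.7°.

φ = 104.7°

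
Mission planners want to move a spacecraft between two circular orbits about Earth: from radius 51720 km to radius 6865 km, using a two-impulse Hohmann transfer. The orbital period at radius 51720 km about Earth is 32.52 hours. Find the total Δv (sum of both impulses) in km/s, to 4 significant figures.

From Kepler's third law T² = 4π²r³/μ at r = 51720 km, T = 32.52 hours = 32.52 × 3600 s = 1.17072×10^5 s: μ = 4π²r³/T² = 3.98501×10^5 km³/s².
The Hohmann ellipse has a_t = (r₁ + r₂)/2 = 29292.5 km.
Circular speed at r₁: v₁ = √(μ/r₁) = √(3.98501×10^5/51720) = 2.776 km/s.
On the transfer ellipse at r₁, vis-viva equation gives v_a = √[μ(2/r₁ − 1/a_t)] = 1.344 km/s.
First burn Δv₁ = |v_a − v₁| = 1.432 km/s.
At r₂, v₂ = √(μ/r₂) = 7.6189 km/s.
Transfer-orbit speed at r₂: v_p = √[μ(2/r₂ − 1/a_t)] = 10.124 km/s.
Second burn Δv₂ = |v₂ − v_p| = 2.505 km/s.
Total Δv = Δv₁ + Δv₂ = 3.937 km/s.

Δv = 3.937 km/s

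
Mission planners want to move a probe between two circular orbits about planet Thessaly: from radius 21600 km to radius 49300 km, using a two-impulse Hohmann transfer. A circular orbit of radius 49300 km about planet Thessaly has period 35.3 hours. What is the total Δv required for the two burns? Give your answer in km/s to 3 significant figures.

From Kepler's third law T² = 4π²r³/μ at r = 49300 km, T = 35.3 hours = 35.3 × 3600 s = 1.2708×10^5 s: μ = 4π²r³/T² = 2.92918×10^5 km³/s².
The Hohmann ellipse has a_t = (r₁ + r₂)/2 = 35450 km.
Circular speed at r₁: v₁ = √(μ/r₁) = √(2.92918×10^5/21600) = 3.6825 km/s.
On the transfer ellipse at r₁, vis-viva equation gives v_p = √[μ(2/r₁ − 1/a_t)] = 4.3427 km/s.
First burn Δv₁ = |v_p − v₁| = 0.6602 km/s.
Circular speed at r₂: v₂ = √(μ/r₂) = 2.4375 km/s.
Transfer-orbit speed at r₂: v_a = √[μ(2/r₂ − 1/a_t)] = 1.9027 km/s.
Second burn Δv₂ = |v₂ − v_a| = 0.5348 km/s.
Δv = Δv₁ + Δv₂ = 0.6602 + 0.5348 = 1.195 km/s.

Δv = 1.20 km/s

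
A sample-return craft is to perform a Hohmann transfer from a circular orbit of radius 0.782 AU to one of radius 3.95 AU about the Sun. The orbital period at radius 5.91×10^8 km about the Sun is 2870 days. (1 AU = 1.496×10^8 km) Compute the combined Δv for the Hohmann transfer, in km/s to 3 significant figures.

Δv = 16.2 km/s

From Kepler's third law T² = 4π²r³/μ at r = 5.91×10^8 km, T = 2870 days = 2870 × 86400 s = 2.47968×10^8 s: μ = 4π²r³/T² = 1.32535×10^11 km³/s².
In km: r₁ = 0.782 × 1.496×10^8 = 1.169872×10^8 km; r₂ = 3.95 × 1.496×10^8 = 5.9092×10^8 km.
Transfer-ellipse semi-major axis a_t = (r₁ + r₂)/2 = (1.169872×10^8 + 5.9092×10^8)/2 = 3.539536×10^8 km.
At r₁ the circular-orbit speed is v₁ = √(μ/r₁) = 33.659 km/s.
Transfer-orbit speed at r₁ (vis-viva equation): v_p = √[μ(2/r₁ − 1/a_t)] = 43.490 km/s.
First burn Δv₁ = |v_p − v₁| = 9.831 km/s.
Circular speed at r₂: v₂ = √(μ/r₂) = 14.976 km/s.
Transfer-orbit speed at r₂: v_a = √[μ(2/r₂ − 1/a_t)] = 8.6099 km/s.
Second burn Δv₂ = |v₂ − v_a| = 6.366 km/s.
Δv = Δv₁ + Δv₂ = 9.831 + 6.366 = 16.20 km/s.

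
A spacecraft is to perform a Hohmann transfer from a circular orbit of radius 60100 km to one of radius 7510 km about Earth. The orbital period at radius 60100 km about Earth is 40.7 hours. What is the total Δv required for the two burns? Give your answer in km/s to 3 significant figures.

Δv = 3.79 km/s

From Kepler's third law T² = 4π²r³/μ at r = 60100 km, T = 40.7 hours = 40.7 × 3600 s = 1.4652×10^5 s: μ = 4π²r³/T² = 3.99199×10^5 km³/s².
Semi-major axis of the transfer orbit: a_t = (60100 + 7510)/2 = 33805 km.
At r₁ the circular-orbit speed is v₁ = √(μ/r₁) = 2.57726 km/s.
On the transfer ellipse at r₁, v² = μ(2/r − 1/a) gives v_a = √[μ(2/r₁ − 1/a_t)] = 1.21475 km/s.
First burn Δv₁ = |v_a − v₁| = 1.363 km/s.
Circular speed at r₂: v₂ = √(μ/r₂) = 7.291 km/s.
Transfer-orbit speed at r₂: v_p = √[μ(2/r₂ − 1/a_t)] = 9.721 km/s.
Second burn Δv₂ = |v₂ − v_p| = 2.430 km/s.
Δv = Δv₁ + Δv₂ = 1.363 + 2.430 = 3.793 km/s.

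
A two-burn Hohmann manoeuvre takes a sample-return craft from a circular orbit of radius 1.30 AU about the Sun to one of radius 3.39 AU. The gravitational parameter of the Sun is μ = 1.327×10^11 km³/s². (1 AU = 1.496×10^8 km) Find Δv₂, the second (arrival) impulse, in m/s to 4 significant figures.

Δv₂ = 4132 m/s

In km: r₁ = 1.30 × 1.496×10^8 = 1.9448×10^8 km; r₂ = 3.39 × 1.496×10^8 = 5.07144×10^8 km.
Transfer-ellipse semi-major axis a_t = (r₁ + r₂)/2 = (1.9448×10^8 + 5.07144×10^8)/2 = 3.50812×10^8 km.
On the circular orbit at r = 5.07144×10^8 km, v_c = √(μ/r) = 16.176 km/s.
Vis-viva on the transfer ellipse at r = 5.07144×10^8 km gives v_t = √[μ(2/r − 1/a_t)] = 12.044 km/s.
Δv₂ = |v_t − v_c| = |12.044 − 16.176| = 4.132 km/s.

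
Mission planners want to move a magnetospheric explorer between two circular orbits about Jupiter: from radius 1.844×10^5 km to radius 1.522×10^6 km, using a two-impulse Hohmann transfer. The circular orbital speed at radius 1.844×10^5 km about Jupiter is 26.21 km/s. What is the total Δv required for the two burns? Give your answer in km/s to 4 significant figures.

Δv = 13.68 km/s

From the circular-orbit relation v² = μ/r at r = 1.844×10^5 km: μ = v²r = (26.21)² × 1.844×10^5 = 1.26676×10^8 km³/s².
Semi-major axis of the transfer orbit: a_t = (1.844×10^5 + 1.522×10^6)/2 = 8.532×10^5 km.
At r₁ the circular-orbit speed is v₁ = √(μ/r₁) = 26.210 km/s.
On the transfer ellipse at r₁, vis-viva equation gives v_p = √[μ(2/r₁ − 1/a_t)] = 35.007 km/s.
First burn Δv₁ = |v_p − v₁| = 8.797 km/s.
Circular speed at r₂: v₂ = √(μ/r₂) = 9.123 km/s.
Transfer-orbit speed at r₂: v_a = √[μ(2/r₂ − 1/a_t)] = 4.241 km/s.
Second burn Δv₂ = |v₂ − v_a| = 4.882 km/s.
Total Δv = Δv₁ + Δv₂ = 13.68 km/s.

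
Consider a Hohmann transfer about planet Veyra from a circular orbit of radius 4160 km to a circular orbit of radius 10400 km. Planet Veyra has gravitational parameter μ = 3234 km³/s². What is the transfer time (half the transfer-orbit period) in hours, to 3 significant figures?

Transfer-ellipse semi-major axis a_t = (r₁ + r₂)/2 = (4160 + 10400)/2 = 7280 km.
Transfer time t = π√(a_t³/μ) = π√((7280)³ / 3234) = 34310 s.
Converting: 34310 s ÷ 3600 s/hour = 9.53 hours.

t = 9.53 hours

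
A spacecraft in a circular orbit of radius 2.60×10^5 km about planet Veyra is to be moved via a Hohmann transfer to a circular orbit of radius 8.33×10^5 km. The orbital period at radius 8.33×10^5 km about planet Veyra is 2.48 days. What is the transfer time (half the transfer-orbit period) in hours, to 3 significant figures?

From Kepler's third law T² = 4π²r³/μ at r = 8.33×10^5 km, T = 2.48 days = 2.48 × 86400 s = 2.14272×10^5 s: μ = 4π²r³/T² = 4.97009×10^8 km³/s².
Semi-major axis of the transfer orbit: a_t = (2.600×10^5 + 8.330×10^5)/2 = 5.465×10^5 km.
Half the transfer-orbit period gives t = π√(a_t³/μ) = 56930 s.
Converting: 56930 s ÷ 3600 s/hour = 15.8 hours.

t = 15.8 hours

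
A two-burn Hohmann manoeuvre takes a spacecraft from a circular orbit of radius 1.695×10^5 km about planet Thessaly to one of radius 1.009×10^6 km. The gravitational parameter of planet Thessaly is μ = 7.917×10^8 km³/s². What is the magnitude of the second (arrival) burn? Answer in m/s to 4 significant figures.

Δv₂ = 12990 m/s

Semi-major axis of the transfer orbit: a_t = (1.695×10^5 + 1.009×10^6)/2 = 5.8925×10^5 km.
Circular speed at r = 1.009×10^6 km: v_c = √(μ/r) = 28.01 km/s.
Transfer-orbit speed at the same r (vis-viva, a = a_t): v_t = √[μ(2/r − 1/a_t)] = 15.02 km/s.
Δv₂ = |v_t − v_c| = |15.02 − 28.01| = 12.99 km/s.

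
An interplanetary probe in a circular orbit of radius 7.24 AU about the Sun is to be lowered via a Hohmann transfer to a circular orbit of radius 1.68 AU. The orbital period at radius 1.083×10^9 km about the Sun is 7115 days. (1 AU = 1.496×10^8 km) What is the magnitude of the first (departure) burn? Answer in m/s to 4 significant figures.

Δv₁ = 4275 m/s

From Kepler's third law T² = 4π²r³/μ at r = 1.083×10^9 km, T = 7115 days = 7115 × 86400 s = 6.14736×10^8 s: μ = 4π²r³/T² = 1.32699×10^11 km³/s².
In km: r₁ = 7.24 × 1.496×10^8 = 1.083104×10^9 km; r₂ = 1.68 × 1.496×10^8 = 2.51328×10^8 km.
The Hohmann ellipse has a_t = (r₁ + r₂)/2 = 6.67216×10^8 km.
Circular speed at r = 1.083104×10^9 km: v_c = √(μ/r) = 11.0688 km/s.
Transfer-orbit speed at the same r (vis-viva, a = a_t): v_t = √[μ(2/r − 1/a_t)] = 6.79338 km/s.
Δv₁ = |v_t − v_c| = |6.79338 − 11.0688| = 4.275 km/s.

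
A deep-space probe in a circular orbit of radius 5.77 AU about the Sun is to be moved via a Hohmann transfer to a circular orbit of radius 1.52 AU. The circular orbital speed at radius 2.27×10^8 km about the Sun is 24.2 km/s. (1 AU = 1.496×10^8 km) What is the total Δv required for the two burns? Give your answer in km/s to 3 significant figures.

Δv = 10.6 km/s

From the circular-orbit relation v² = μ/r at r = 2.27×10^8 km: μ = v²r = (24.2)² × 2.27×10^8 = 1.32940×10^11 km³/s².
In km: r₁ = 5.77 × 1.496×10^8 = 8.63192×10^8 km; r₂ = 1.52 × 1.496×10^8 = 2.27392×10^8 km.
Transfer-ellipse semi-major axis a_t = (r₁ + r₂)/2 = (8.63192×10^8 + 2.27392×10^8)/2 = 5.45292×10^8 km.
Circular speed at r₁: v₁ = √(μ/r₁) = √(1.32940×10^11/8.63192×10^8) = 12.41 km/s.
Transfer-orbit speed at r₁ (vis-viva equation): v_a = √[μ(2/r₁ − 1/a_t)] = 8.014 km/s.
First burn Δv₁ = |v_a − v₁| = 4.396 km/s.
At r₂, v₂ = √(μ/r₂) = 24.179 km/s.
Transfer-orbit speed at r₂: v_p = √[μ(2/r₂ − 1/a_t)] = 30.421 km/s.
Second burn Δv₂ = |v₂ − v_p| = 6.242 km/s.
Total Δv = Δv₁ + Δv₂ = 10.64 km/s.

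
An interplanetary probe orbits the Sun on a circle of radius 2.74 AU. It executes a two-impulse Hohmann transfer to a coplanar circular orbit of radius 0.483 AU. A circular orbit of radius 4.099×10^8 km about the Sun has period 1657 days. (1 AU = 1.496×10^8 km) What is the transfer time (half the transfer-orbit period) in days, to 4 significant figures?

From Kepler's third law T² = 4π²r³/μ at r = 4.099×10^8 km, T = 1657 days = 1657 × 86400 s = 1.431648×10^8 s: μ = 4π²r³/T² = 1.32654×10^11 km³/s².
In km: r₁ = 2.74 × 1.496×10^8 = 4.09904×10^8 km; r₂ = 0.483 × 1.496×10^8 = 7.22568×10^7 km.
The Hohmann ellipse has a_t = (r₁ + r₂)/2 = 2.410804×10^8 km.
Transfer time t = π√(a_t³/μ) = π√((2.410804×10^8)³ / 1.32654×10^11) = 3.229×10^7 s.
Converting: 3.229×10^7 s ÷ 86400 s/day = 373.7 days.

t = 373.7 days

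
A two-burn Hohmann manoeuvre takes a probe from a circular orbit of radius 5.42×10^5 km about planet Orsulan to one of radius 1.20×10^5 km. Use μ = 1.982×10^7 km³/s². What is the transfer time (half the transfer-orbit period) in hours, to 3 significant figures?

t = 37.3 hours

Transfer-ellipse semi-major axis a_t = (r₁ + r₂)/2 = (5.420×10^5 + 1.200×10^5)/2 = 3.310×10^5 km.
By Kepler's third law the transfer-orbit period is T = 2π√(a_t³/μ), so t = T/2 = 1.344×10^5 s.
Converting: 1.344×10^5 s ÷ 3600 s/hour = 37.3 hours.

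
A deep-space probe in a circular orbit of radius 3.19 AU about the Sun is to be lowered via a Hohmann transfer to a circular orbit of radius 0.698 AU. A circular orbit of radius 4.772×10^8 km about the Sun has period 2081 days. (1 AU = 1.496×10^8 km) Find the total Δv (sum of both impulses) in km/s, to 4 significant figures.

From Kepler's third law T² = 4π²r³/μ at r = 4.772×10^8 km, T = 2081 days = 2081 × 86400 s = 1.797984×10^8 s: μ = 4π²r³/T² = 1.32706×10^11 km³/s².
In km: r₁ = 3.19 × 1.496×10^8 = 4.77224×10^8 km; r₂ = 0.698 × 1.496×10^8 = 1.044208×10^8 km.
Transfer-ellipse semi-major axis a_t = (r₁ + r₂)/2 = (4.77224×10^8 + 1.044208×10^8)/2 = 2.908224×10^8 km.
Circular speed at r₁: v₁ = √(μ/r₁) = √(1.32706×10^11/4.77224×10^8) = 16.6757 km/s.
Transfer-orbit speed at r₁ (v² = μ(2/r − 1/a)): v_a = √[μ(2/r₁ − 1/a_t)] = 9.99225 km/s.
First burn Δv₁ = |v_a − v₁| = 6.683 km/s.
At r₂, v₂ = √(μ/r₂) = 35.65 km/s.
Transfer-orbit speed at r₂: v_p = √[μ(2/r₂ − 1/a_t)] = 45.67 km/s.
Second burn Δv₂ = |v₂ − v_p| = 10.02 km/s.
Δv = Δv₁ + Δv₂ = 6.683 + 10.02 = 16.70 km/s.

Δv = 16.70 km/s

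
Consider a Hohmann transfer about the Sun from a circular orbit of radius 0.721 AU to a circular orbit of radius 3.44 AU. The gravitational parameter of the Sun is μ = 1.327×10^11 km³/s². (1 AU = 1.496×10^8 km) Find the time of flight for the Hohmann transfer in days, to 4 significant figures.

t = 548.1 days

In km: r₁ = 0.721 × 1.496×10^8 = 1.078616×10^8 km; r₂ = 3.44 × 1.496×10^8 = 5.14624×10^8 km.
Transfer-ellipse semi-major axis a_t = (r₁ + r₂)/2 = (1.078616×10^8 + 5.14624×10^8)/2 = 3.112428×10^8 km.
Half the transfer-orbit period gives t = π√(a_t³/μ) = 4.7355×10^7 s.
Converting: 4.7355×10^7 s ÷ 86400 s/day = 548.1 days.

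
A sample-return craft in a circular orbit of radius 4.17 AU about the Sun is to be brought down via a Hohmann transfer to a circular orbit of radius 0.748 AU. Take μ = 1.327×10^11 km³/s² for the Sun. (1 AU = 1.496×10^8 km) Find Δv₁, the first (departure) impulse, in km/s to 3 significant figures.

In km: r₁ = 4.17 × 1.496×10^8 = 6.23832×10^8 km; r₂ = 0.748 × 1.496×10^8 = 1.119008×10^8 km.
Semi-major axis of the transfer orbit: a_t = (6.23832×10^8 + 1.119008×10^8)/2 = 3.678664×10^8 km.
On the circular orbit at r = 6.23832×10^8 km, v_c = √(μ/r) = 14.585 km/s.
Transfer-orbit speed at the same r (vis-viva, a = a_t): v_t = √[μ(2/r − 1/a_t)] = 8.0440 km/s.
Δv₁ = |v_t − v_c| = |8.0440 − 14.585| = 6.541 km/s.

Δv₁ = 6.54 km/s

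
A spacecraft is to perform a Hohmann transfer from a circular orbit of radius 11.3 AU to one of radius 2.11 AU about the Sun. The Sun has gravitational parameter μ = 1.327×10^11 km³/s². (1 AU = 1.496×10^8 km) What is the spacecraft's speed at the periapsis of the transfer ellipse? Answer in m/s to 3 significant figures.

In km: r₁ = 11.3 × 1.496×10^8 = 1.69048×10^9 km; r₂ = 2.11 × 1.496×10^8 = 3.15656×10^8 km.
Semi-major axis of the transfer orbit: a_t = (1.69048×10^9 + 3.15656×10^8)/2 = 1.003068×10^9 km.
At periapsis, r = 3.15656×10^8 km.
Applying v² = μ(2/r − 1/a_t): v = 26.62 km/s.

v = 26600 m/s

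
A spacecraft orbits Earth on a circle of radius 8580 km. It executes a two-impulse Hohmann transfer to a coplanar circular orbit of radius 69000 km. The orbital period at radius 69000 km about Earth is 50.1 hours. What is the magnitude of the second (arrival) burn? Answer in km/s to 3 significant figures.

From Kepler's third law T² = 4π²r³/μ at r = 69000 km, T = 50.1 hours = 50.1 × 3600 s = 1.8036×10^5 s: μ = 4π²r³/T² = 3.98682×10^5 km³/s².
Transfer-ellipse semi-major axis a_t = (r₁ + r₂)/2 = (8580 + 69000)/2 = 38790 km.
Circular speed at r = 69000 km: v_c = √(μ/r) = 2.404 km/s.
Vis-viva on the transfer ellipse at r = 69000 km gives v_t = √[μ(2/r − 1/a_t)] = 1.131 km/s.
Δv₂ = |v_t − v_c| = |1.131 − 2.404| = 1.273 km/s.

Δv₂ = 1.27 km/s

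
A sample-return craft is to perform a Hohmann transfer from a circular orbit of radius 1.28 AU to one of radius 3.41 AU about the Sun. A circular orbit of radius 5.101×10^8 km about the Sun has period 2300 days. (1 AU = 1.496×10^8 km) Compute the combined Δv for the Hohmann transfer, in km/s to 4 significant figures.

From Kepler's third law T² = 4π²r³/μ at r = 5.101×10^8 km, T = 2300 days = 2300 × 86400 s = 1.9872×10^8 s: μ = 4π²r³/T² = 1.32691×10^11 km³/s².
In km: r₁ = 1.28 × 1.496×10^8 = 1.91488×10^8 km; r₂ = 3.41 × 1.496×10^8 = 5.10136×10^8 km.
Transfer-ellipse semi-major axis a_t = (r₁ + r₂)/2 = (1.91488×10^8 + 5.10136×10^8)/2 = 3.50812×10^8 km.
At r₁ the circular-orbit speed is v₁ = √(μ/r₁) = 26.32 km/s.
On the transfer ellipse at r₁, vis-viva equation gives v_p = √[μ(2/r₁ − 1/a_t)] = 31.74 km/s.
First burn Δv₁ = |v_p − v₁| = 5.420 km/s.
At r₂, v₂ = √(μ/r₂) = 16.1279 km/s.
Transfer-orbit speed at r₂: v_a = √[μ(2/r₂ − 1/a_t)] = 11.9155 km/s.
Second burn Δv₂ = |v₂ − v_a| = 4.212 km/s.
Δv = Δv₁ + Δv₂ = 5.420 + 4.212 = 9.632 km/s.

Δv = 9.632 km/s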